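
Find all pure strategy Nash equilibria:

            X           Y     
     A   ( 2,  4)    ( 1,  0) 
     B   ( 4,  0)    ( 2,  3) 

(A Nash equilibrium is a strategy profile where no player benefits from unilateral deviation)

Nash equilibrium: (B, Y)

Work:
Best responses:
  P1 vs X: payoffs [2, 4] → best response B (payoff 4)
  P1 vs Y: payoffs [1, 2] → best response B (payoff 2)
  P2 vs A: payoffs [4, 0] → best response X (payoff 4)
  P2 vs B: payoffs [0, 3] → best response Y (payoff 3)
Mutual best responses: (B,Y) → Nash equilibria.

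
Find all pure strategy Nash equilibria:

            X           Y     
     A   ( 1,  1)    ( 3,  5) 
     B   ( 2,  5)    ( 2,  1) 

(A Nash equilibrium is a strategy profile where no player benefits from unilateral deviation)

Nash equilibrium: (A, Y), (B, X)

Work:
Best responses:
  P1 vs X: payoffs [1, 2] → best response B (payoff 2)
  P1 vs Y: payoffs [3, 2] → best response A (payoff 3)
  P2 vs A: payoffs [1, 5] → best response Y (payoff 5)
  P2 vs B: payoffs [5, 1] → best response X (payoff 5)
Mutual best responses: (A,Y), (B,X) → Nash equilibria.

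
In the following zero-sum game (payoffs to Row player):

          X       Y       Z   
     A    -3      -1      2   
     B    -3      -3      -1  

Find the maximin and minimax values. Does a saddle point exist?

Maximin = -3, Minimax = -3, Saddle: True

Work:
Row minimums: [-3, -3] → maximin = -3
Column maximums: [-3, -1, 2] → minimax = -3
Saddle point exists! Game value = -3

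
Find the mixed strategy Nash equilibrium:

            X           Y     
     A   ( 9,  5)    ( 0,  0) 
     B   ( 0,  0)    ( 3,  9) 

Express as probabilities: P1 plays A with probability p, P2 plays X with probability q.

p = 0.6429, q = 0.25

Work:
Find probabilities that make opponent indifferent:
P2 chooses q to make P1 indifferent between A and B
P1 chooses p to make P2 indifferent between X and Y
Mixed NE: P1 plays (A: 0.6429, B: 0.3571), P2 plays (X: 0.25, Y: 0.75)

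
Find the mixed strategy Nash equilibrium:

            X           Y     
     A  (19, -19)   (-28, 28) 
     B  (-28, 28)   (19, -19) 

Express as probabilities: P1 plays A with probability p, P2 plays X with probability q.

p = 0.5, q = 0.5

Work:
Find probabilities that make opponent indifferent:
P2 chooses q to make P1 indifferent between A and B
P1 chooses p to make P2 indifferent between X and Y
Mixed NE: P1 plays (A: 0.5, B: 0.5), P2 plays (X: 0.5, Y: 0.5)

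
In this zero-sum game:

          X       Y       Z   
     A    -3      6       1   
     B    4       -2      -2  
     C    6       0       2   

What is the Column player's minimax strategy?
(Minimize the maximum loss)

Column should play Z, value = 2

Work:
Column player minimizes Row's maximum payoff:
Column X: max payoff to Row = 6
Column Y: max payoff to Row = 6
Column Z: max payoff to Row = 2
Minimum is 2, achieved by column Z.
Minimax strategy: Z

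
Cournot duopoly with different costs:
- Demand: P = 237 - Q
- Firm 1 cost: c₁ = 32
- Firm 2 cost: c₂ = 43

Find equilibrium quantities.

q₁* = 72.0, q₂* = 61.0

Work:
Reaction: q₁ = (237 - 32 - q₂)/2
Reaction: q₂ = (237 - 43 - q₁)/2
Solve simultaneously:
q₁* = (237 - 2×32 + 43)/3 = 72.0
q₂* = (237 - 2×43 + 32)/3 = 61.0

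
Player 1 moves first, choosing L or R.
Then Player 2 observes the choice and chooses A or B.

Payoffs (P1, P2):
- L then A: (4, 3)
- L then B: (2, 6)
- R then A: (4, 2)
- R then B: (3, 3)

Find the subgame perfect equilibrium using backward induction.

P1 plays R, P2 plays B after L and B after R; Payoff (3, 3)

Work:
Backward induction:
After L: P2 chooses B → P1 gets 2
After R: P2 chooses B → P1 gets 3
P1 chooses R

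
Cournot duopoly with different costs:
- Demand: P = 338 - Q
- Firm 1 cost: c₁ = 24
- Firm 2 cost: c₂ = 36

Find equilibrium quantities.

q₁* = 108.67, q₂* = 96.67

Work:
Reaction: q₁ = (338 - 24 - q₂)/2
Reaction: q₂ = (338 - 36 - q₁)/2
Solve simultaneously:
q₁* = (338 - 2×24 + 36)/3 = 108.67
q₂* = (338 - 2×36 + 24)/3 = 96.67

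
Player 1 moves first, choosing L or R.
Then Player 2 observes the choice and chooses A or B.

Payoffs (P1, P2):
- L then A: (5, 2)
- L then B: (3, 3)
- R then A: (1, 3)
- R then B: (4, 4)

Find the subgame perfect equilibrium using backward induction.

P1 plays R, P2 plays B after L and B after R; Payoff (4, 4)

Work:
Backward induction:
After L: P2 chooses B → P1 gets 3
After R: P2 chooses B → P1 gets 4
P1 chooses R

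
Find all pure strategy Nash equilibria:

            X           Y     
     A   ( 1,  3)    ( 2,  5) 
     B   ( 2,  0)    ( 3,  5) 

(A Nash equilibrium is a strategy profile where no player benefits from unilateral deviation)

Nash equilibrium: (B, Y)

Work:
Best responses:
  P1 vs X: payoffs [1, 2] → best response B (payoff 2)
  P1 vs Y: payoffs [2, 3] → best response B (payoff 3)
  P2 vs A: payoffs [3, 5] → best response Y (payoff 5)
  P2 vs B: payoffs [0, 5] → best response Y (payoff 5)
Mutual best responses: (B,Y) → Nash equilibria.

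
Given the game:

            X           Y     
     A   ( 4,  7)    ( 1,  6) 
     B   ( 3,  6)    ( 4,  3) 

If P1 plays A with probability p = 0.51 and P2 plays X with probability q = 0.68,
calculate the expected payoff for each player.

E[P1] = 3.1772, E[P2] = 5.8764

Work:
E[P1] = p·q·π₁(A,X) + p·(1-q)·π₁(A,Y) + (1-p)·q·π₁(B,X) + (1-p)·(1-q)·π₁(B,Y)
= 0.51·0.68·4 + 0.51·0.32·1 + 0.49·0.68·3 + 0.49·0.32·4
= 3.1772

E[P2] = 5.8764 (similar calculation)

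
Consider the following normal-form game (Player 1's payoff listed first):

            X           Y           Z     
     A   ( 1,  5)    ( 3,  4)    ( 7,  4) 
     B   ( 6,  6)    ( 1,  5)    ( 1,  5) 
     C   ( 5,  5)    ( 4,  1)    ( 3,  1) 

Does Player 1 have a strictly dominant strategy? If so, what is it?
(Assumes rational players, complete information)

No strictly dominant strategy exists for Player 1

Work:
A strategy strictly dominates another if it gives a strictly higher payoff against every opponent action. Compare each pair of P1's strategies column-by-column:
  A vs B: [1 vs 6, 3 vs 1, 7 vs 1] → A does not strictly dominate B (column X: 1 ≤ 6)
  A vs C: [1 vs 5, 3 vs 4, 7 vs 3] → A does not strictly dominate C (column X: 1 ≤ 5)
  B vs A: [6 vs 1, 1 vs 3, 1 vs 7] → B does not strictly dominate A (column Y: 1 ≤ 3)
  B vs C: [6 vs 5, 1 vs 4, 1 vs 3] → B does not strictly dominate C (column Y: 1 ≤ 4)
  C vs A: [5 vs 1, 4 vs 3, 3 vs 7] → C does not strictly dominate A (column Z: 3 ≤ 7)
  C vs B: [5 vs 6, 4 vs 1, 3 vs 1] → C does not strictly dominate B (column X: 5 ≤ 6)
No single strategy strictly dominates all others → no strictly dominant strategy.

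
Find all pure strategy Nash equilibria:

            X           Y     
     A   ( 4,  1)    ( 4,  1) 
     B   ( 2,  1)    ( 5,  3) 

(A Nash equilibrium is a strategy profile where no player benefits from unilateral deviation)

Nash equilibrium: (A, X), (B, Y)

Work:
Best responses:
  P1 vs X: payoffs [4, 2] → best response A (payoff 4)
  P1 vs Y: payoffs [4, 5] → best response B (payoff 5)
  P2 vs A: payoffs [1, 1] → best response X/Y (payoff 1)
  P2 vs B: payoffs [1, 3] → best response Y (payoff 3)
Mutual best responses: (A,X), (B,Y) → Nash equilibria.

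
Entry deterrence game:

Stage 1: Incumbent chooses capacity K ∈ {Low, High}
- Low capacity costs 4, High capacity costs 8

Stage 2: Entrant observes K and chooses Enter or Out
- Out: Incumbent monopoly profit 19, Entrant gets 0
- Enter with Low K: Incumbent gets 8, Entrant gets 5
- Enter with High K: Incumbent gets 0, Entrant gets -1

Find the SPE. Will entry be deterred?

SPE: (High, Enter|Low, Out|High); Entry deterred. Incumbent net profit = 11

Work:
After Low K: Entrant enters (5 > 0)
After High K: Entrant stays out (-1 < 0)
Incumbent: Low → 8−4=4, High → 19−8=11
Incumbent chooses High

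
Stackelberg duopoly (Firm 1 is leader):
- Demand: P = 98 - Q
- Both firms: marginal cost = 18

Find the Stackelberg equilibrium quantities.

q₁* (leader) = 40.0, q₂* (follower) = 20.0

Work:
Follower's reaction: q₂ = (a - c - q₁)/2
Leader substitutes: π₁ = q₁·(a - q₁ - (a-c-q₁)/2 - c)
FOC: q₁* = (98 - 18)/2 = 40.00
Then: q₂* = (98 - 18 - 40.0)/2 = 20.00
Leader has first-mover advantage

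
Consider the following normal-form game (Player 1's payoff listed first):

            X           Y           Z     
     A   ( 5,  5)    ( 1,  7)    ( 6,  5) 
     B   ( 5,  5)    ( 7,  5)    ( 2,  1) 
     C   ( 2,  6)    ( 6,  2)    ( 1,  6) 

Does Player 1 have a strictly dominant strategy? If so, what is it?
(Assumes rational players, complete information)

No strictly dominant strategy exists for Player 1

Work:
A strategy strictly dominates another if it gives a strictly higher payoff against every opponent action. Compare each pair of P1's strategies column-by-column:
  A vs B: [5 vs 5, 1 vs 7, 6 vs 2] → A does not strictly dominate B (column X: 5 ≤ 5)
  A vs C: [5 vs 2, 1 vs 6, 6 vs 1] → A does not strictly dominate C (column Y: 1 ≤ 6)
  B vs A: [5 vs 5, 7 vs 1, 2 vs 6] → B does not strictly dominate A (column X: 5 ≤ 5)
  B vs C: [5 vs 2, 7 vs 6, 2 vs 1] → B strictly dominates C
  C vs A: [2 vs 5, 6 vs 1, 1 vs 6] → C does not strictly dominate A (column X: 2 ≤ 5)
  C vs B: [2 vs 5, 6 vs 7, 1 vs 2] → C does not strictly dominate B (column X: 2 ≤ 5)
No single strategy strictly dominates all others → no strictly dominant strategy.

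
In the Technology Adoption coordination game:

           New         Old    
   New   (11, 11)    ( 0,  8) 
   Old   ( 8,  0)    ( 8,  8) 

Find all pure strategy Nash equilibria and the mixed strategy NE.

Pure NE: (New, New) and (Old, Old); Mixed NE: p = 0.7273, q = 0.7273

Work:
Check pure NE:
(New, New): (11, 11) - no unilateral deviation beneficial
(Old, Old): (8, 8) - no unilateral deviation beneficial
Mixed NE: P1 plays New with p = 0.7273, P2 plays New with q = 0.7273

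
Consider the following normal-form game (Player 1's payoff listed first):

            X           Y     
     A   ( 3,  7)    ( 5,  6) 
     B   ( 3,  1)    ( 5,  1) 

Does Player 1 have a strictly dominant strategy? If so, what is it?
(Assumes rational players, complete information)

No strictly dominant strategy exists for Player 1

Work:
A strategy strictly dominates another if it gives a strictly higher payoff against every opponent action. Compare each pair of P1's strategies column-by-column:
  A vs B: [3 vs 3, 5 vs 5] → A does not strictly dominate B (column X: 3 ≤ 3)
  B vs A: [3 vs 3, 5 vs 5] → B does not strictly dominate A (column X: 3 ≤ 3)
No single strategy strictly dominates all others → no strictly dominant strategy.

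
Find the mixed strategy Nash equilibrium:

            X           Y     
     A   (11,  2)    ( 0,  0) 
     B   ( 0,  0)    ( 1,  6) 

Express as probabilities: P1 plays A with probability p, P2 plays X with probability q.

p = 0.75, q = 0.0833

Work:
Find probabilities that make opponent indifferent:
P2 chooses q to make P1 indifferent between A and B
P1 chooses p to make P2 indifferent between X and Y
Mixed NE: P1 plays (A: 0.75, B: 0.25), P2 plays (X: 0.0833, Y: 0.9167)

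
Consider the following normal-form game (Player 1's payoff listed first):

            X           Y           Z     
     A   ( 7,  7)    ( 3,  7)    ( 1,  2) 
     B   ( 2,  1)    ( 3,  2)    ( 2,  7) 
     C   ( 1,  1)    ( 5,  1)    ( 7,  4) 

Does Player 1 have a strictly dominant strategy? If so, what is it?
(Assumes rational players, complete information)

No strictly dominant strategy exists for Player 1

Work:
A strategy strictly dominates another if it gives a strictly higher payoff against every opponent action. Compare each pair of P1's strategies column-by-column:
  A vs B: [7 vs 2, 3 vs 3, 1 vs 2] → A does not strictly dominate B (column Y: 3 ≤ 3)
  A vs C: [7 vs 1, 3 vs 5, 1 vs 7] → A does not strictly dominate C (column Y: 3 ≤ 5)
  B vs A: [2 vs 7, 3 vs 3, 2 vs 1] → B does not strictly dominate A (column X: 2 ≤ 7)
  B vs C: [2 vs 1, 3 vs 5, 2 vs 7] → B does not strictly dominate C (column Y: 3 ≤ 5)
  C vs A: [1 vs 7, 5 vs 3, 7 vs 1] → C does not strictly dominate A (column X: 1 ≤ 7)
  C vs B: [1 vs 2, 5 vs 3, 7 vs 2] → C does not strictly dominate B (column X: 1 ≤ 2)
No single strategy strictly dominates all others → no strictly dominant strategy.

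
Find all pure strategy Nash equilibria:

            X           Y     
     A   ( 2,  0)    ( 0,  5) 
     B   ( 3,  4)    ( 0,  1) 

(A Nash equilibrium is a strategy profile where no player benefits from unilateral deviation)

Nash equilibrium: (A, Y), (B, X)

Work:
Best responses:
  P1 vs X: payoffs [2, 3] → best response B (payoff 3)
  P1 vs Y: payoffs [0, 0] → best response A/B (payoff 0)
  P2 vs A: payoffs [0, 5] → best response Y (payoff 5)
  P2 vs B: payoffs [4, 1] → best response X (payoff 4)
Mutual best responses: (A,Y), (B,X) → Nash equilibria.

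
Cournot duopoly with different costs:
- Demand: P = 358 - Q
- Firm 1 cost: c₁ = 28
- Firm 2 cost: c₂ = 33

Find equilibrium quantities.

q₁* = 111.67, q₂* = 106.67

Work:
Reaction: q₁ = (358 - 28 - q₂)/2
Reaction: q₂ = (358 - 33 - q₁)/2
Solve simultaneously:
q₁* = (358 - 2×28 + 33)/3 = 111.67
q₂* = (358 - 2×33 + 28)/3 = 106.67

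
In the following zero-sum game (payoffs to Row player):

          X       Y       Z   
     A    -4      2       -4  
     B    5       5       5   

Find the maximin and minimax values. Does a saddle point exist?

Maximin = 5, Minimax = 5, Saddle: True

Work:
Row minimums: [-4, 5] → maximin = 5
Column maximums: [5, 5, 5] → minimax = 5
Saddle point exists! Game value = 5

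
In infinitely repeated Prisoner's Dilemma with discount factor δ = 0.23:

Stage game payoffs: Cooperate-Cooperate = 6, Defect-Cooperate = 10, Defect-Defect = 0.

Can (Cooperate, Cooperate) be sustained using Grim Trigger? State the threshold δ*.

δ* = 0.4; since δ = 0.23 < 0.4, cooperation cannot be sustained

Work:
For Grim Trigger:
Cooperate forever: 6/(1-δ)
Defect then punished: 10 + 0·δ/(1-δ)
Need: 6/(1-δ) ≥ 10 + 0·δ/(1-δ)
Solving: δ ≥ (T-R)/(T-P) = (10-6)/(10-0) = 0.4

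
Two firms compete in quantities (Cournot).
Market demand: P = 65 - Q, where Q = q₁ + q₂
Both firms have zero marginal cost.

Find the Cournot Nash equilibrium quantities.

q₁* = q₂* = 21.67; P* = 21.67

Work:
Profit: π_i = P·q_i = (a - q_i - q_j)·q_i
FOC: ∂π_i/∂q_i = a - 2q_i - q_j = 0
Reaction function: q_i = (65 - q_j)/2
Symmetry: q* = 65/3 = 21.67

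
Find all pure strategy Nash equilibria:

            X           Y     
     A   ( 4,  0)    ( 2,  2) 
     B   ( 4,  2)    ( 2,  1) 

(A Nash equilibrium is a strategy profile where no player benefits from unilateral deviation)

Nash equilibrium: (A, Y), (B, X)

Work:
Best responses:
  P1 vs X: payoffs [4, 4] → best response A/B (payoff 4)
  P1 vs Y: payoffs [2, 2] → best response A/B (payoff 2)
  P2 vs A: payoffs [0, 2] → best response Y (payoff 2)
  P2 vs B: payoffs [2, 1] → best response X (payoff 2)
Mutual best responses: (A,Y), (B,X) → Nash equilibria.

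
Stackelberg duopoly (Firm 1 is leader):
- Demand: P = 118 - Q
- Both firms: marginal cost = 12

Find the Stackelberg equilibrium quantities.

q₁* (leader) = 53.0, q₂* (follower) = 26.5

Work:
Follower's reaction: q₂ = (a - c - q₁)/2
Leader substitutes: π₁ = q₁·(a - q₁ - (a-c-q₁)/2 - c)
FOC: q₁* = (118 - 12)/2 = 53.00
Then: q₂* = (118 - 12 - 53.0)/2 = 26.50
Leader has first-mover advantage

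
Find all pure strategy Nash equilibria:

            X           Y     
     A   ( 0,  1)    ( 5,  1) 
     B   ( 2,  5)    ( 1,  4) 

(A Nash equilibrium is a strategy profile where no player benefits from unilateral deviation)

Nash equilibrium: (A, Y), (B, X)

Work:
Best responses:
  P1 vs X: payoffs [0, 2] → best response B (payoff 2)
  P1 vs Y: payoffs [5, 1] → best response A (payoff 5)
  P2 vs A: payoffs [1, 1] → best response X/Y (payoff 1)
  P2 vs B: payoffs [5, 4] → best response X (payoff 5)
Mutual best responses: (A,Y), (B,X) → Nash equilibria.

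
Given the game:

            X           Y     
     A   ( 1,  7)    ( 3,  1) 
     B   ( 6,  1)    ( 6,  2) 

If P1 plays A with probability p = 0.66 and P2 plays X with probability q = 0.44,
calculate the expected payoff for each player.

E[P1] = 3.4392, E[P2] = 2.9328

Work:
E[P1] = p·q·π₁(A,X) + p·(1-q)·π₁(A,Y) + (1-p)·q·π₁(B,X) + (1-p)·(1-q)·π₁(B,Y)
= 0.66·0.44·1 + 0.66·0.56·3 + 0.34·0.44·6 + 0.34·0.56·6
= 3.4392

E[P2] = 2.9328 (similar calculation)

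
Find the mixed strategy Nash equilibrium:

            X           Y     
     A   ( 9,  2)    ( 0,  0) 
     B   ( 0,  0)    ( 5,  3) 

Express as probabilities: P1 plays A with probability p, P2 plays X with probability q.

p = 0.6, q = 0.3571

Work:
Find probabilities that make opponent indifferent:
P2 chooses q to make P1 indifferent between A and B
P1 chooses p to make P2 indifferent between X and Y
Mixed NE: P1 plays (A: 0.6, B: 0.4), P2 plays (X: 0.3571, Y: 0.6429)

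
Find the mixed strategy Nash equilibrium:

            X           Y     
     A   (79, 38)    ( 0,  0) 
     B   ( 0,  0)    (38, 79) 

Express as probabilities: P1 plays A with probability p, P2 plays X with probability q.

p = 0.6752, q = 0.3248

Work:
Find probabilities that make opponent indifferent:
P2 chooses q to make P1 indifferent between A and B
P1 chooses p to make P2 indifferent between X and Y
Mixed NE: P1 plays (A: 0.6752, B: 0.3248), P2 plays (X: 0.3248, Y: 0.6752)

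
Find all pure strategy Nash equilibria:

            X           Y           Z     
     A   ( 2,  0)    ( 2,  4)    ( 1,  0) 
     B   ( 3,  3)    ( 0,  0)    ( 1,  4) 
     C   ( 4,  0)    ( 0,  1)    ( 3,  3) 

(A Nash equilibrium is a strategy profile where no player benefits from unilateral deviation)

Nash equilibrium: (A, Y), (C, Z)

Work:
Best responses:
  P1 vs X: payoffs [2, 3, 4] → best response C (payoff 4)
  P1 vs Y: payoffs [2, 0, 0] → best response A (payoff 2)
  P1 vs Z: payoffs [1, 1, 3] → best response C (payoff 3)
  P2 vs A: payoffs [0, 4, 0] → best response Y (payoff 4)
  P2 vs B: payoffs [3, 0, 4] → best response Z (payoff 4)
  P2 vs C: payoffs [0, 1, 3] → best response Z (payoff 3)
Mutual best responses: (A,Y), (C,Z) → Nash equilibria.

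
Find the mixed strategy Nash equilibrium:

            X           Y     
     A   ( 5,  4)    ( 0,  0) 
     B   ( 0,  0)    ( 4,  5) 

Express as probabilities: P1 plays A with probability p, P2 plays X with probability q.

p = 0.5556, q = 0.4444

Work:
Find probabilities that make opponent indifferent:
P2 chooses q to make P1 indifferent between A and B
P1 chooses p to make P2 indifferent between X and Y
Mixed NE: P1 plays (A: 0.5556, B: 0.4444), P2 plays (X: 0.4444, Y: 0.5556)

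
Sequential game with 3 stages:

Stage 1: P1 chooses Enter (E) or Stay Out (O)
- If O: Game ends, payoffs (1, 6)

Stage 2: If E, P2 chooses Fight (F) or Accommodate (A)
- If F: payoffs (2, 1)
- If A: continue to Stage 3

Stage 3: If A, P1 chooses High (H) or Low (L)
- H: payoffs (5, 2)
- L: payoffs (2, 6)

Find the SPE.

SPE: (E, A, H); Outcome (5, 2)

Work:
Stage 3: P1 chooses H (5 vs 2)
Stage 2: P2: F->1, A->2 (anticipating H). Choose A
Stage 1: P1: O->1, E->5 (anticipating A, H). Choose E
SPE path: E -> A -> H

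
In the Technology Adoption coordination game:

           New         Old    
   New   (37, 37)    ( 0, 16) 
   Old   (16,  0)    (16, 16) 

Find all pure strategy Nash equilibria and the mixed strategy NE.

Pure NE: (New, New) and (Old, Old); Mixed NE: p = 0.4324, q = 0.4324

Work:
Check pure NE:
(New, New): (37, 37) - no unilateral deviation beneficial
(Old, Old): (16, 16) - no unilateral deviation beneficial
Mixed NE: P1 plays New with p = 0.4324, P2 plays New with q = 0.4324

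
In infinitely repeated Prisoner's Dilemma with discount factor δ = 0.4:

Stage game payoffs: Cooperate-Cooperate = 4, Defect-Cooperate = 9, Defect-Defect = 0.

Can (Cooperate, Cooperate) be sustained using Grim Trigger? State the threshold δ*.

δ* = 0.5556; since δ = 0.4 < 0.5556, cooperation cannot be sustained

Work:
For Grim Trigger:
Cooperate forever: 4/(1-δ)
Defect then punished: 9 + 0·δ/(1-δ)
Need: 4/(1-δ) ≥ 9 + 0·δ/(1-δ)
Solving: δ ≥ (T-R)/(T-P) = (9-4)/(9-0) = 0.5556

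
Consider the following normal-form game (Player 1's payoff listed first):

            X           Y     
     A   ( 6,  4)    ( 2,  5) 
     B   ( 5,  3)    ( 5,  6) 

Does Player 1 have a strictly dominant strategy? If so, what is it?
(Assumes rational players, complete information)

No strictly dominant strategy exists for Player 1

Work:
A strategy strictly dominates another if it gives a strictly higher payoff against every opponent action. Compare each pair of P1's strategies column-by-column:
  A vs B: [6 vs 5, 2 vs 5] → A does not strictly dominate B (column Y: 2 ≤ 5)
  B vs A: [5 vs 6, 5 vs 2] → B does not strictly dominate A (column X: 5 ≤ 6)
No single strategy strictly dominates all others → no strictly dominant strategy.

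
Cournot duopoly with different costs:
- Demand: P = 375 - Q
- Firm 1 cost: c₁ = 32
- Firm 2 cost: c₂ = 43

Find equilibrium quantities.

q₁* = 118.0, q₂* = 107.0

Work:
Reaction: q₁ = (375 - 32 - q₂)/2
Reaction: q₂ = (375 - 43 - q₁)/2
Solve simultaneously:
q₁* = (375 - 2×32 + 43)/3 = 118.0
q₂* = (375 - 2×43 + 32)/3 = 107.0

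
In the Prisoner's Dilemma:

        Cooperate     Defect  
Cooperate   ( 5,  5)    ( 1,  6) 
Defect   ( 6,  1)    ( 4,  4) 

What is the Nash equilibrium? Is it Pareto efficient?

(Defect, Defect) is NE; not Pareto efficient

Work:
Defect dominates Cooperate for both players:
If P2 cooperates: Defect (6) > Cooperate (5)
If P2 defects: Defect (4) > Cooperate (1)
NE: (Defect, Defect) with payoff (4, 4)
But (Cooperate, Cooperate) = (5, 5) Pareto dominates (4, 4)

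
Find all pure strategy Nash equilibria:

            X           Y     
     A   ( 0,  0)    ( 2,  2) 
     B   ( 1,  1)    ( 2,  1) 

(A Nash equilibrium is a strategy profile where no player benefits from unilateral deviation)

Nash equilibrium: (A, Y), (B, X), (B, Y)

Work:
Best responses:
  P1 vs X: payoffs [0, 1] → best response B (payoff 1)
  P1 vs Y: payoffs [2, 2] → best response A/B (payoff 2)
  P2 vs A: payoffs [0, 2] → best response Y (payoff 2)
  P2 vs B: payoffs [1, 1] → best response X/Y (payoff 1)
Mutual best responses: (A,Y), (B,X), (B,Y) → Nash equilibria.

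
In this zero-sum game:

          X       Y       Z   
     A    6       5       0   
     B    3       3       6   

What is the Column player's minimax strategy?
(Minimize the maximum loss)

Column should play Y, value = 5

Work:
Column player minimizes Row's maximum payoff:
Column X: max payoff to Row = 6
Column Y: max payoff to Row = 5
Column Z: max payoff to Row = 6
Minimum is 5, achieved by column Y.
Minimax strategy: Y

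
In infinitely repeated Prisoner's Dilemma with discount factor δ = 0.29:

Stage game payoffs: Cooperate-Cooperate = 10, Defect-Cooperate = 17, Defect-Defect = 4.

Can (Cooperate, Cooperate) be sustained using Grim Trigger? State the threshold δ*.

δ* = 0.5385; since δ = 0.29 < 0.5385, cooperation cannot be sustained

Work:
For Grim Trigger:
Cooperate forever: 10/(1-δ)
Defect then punished: 17 + 4·δ/(1-δ)
Need: 10/(1-δ) ≥ 17 + 4·δ/(1-δ)
Solving: δ ≥ (T-R)/(T-P) = (17-10)/(17-4) = 0.5385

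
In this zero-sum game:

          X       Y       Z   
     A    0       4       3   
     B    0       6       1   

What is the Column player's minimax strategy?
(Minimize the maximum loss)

Column should play X, value = 0

Work:
Column player minimizes Row's maximum payoff:
Column X: max payoff to Row = 0
Column Y: max payoff to Row = 6
Column Z: max payoff to Row = 3
Minimum is 0, achieved by column X.
Minimax strategy: X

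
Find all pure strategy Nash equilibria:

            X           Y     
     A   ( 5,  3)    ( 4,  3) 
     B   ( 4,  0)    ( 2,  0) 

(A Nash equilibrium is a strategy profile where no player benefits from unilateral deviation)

Nash equilibrium: (A, X), (A, Y)

Work:
Best responses:
  P1 vs X: payoffs [5, 4] → best response A (payoff 5)
  P1 vs Y: payoffs [4, 2] → best response A (payoff 4)
  P2 vs A: payoffs [3, 3] → best response X/Y (payoff 3)
  P2 vs B: payoffs [0, 0] → best response X/Y (payoff 0)
Mutual best responses: (A,X), (A,Y) → Nash equilibria.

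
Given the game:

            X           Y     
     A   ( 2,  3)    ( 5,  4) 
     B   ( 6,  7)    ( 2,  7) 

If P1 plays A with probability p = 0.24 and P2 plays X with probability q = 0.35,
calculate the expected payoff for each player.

E[P1] = 3.532, E[P2] = 6.196

Work:
E[P1] = p·q·π₁(A,X) + p·(1-q)·π₁(A,Y) + (1-p)·q·π₁(B,X) + (1-p)·(1-q)·π₁(B,Y)
= 0.24·0.35·2 + 0.24·0.65·5 + 0.76·0.35·6 + 0.76·0.65·2
= 3.532

E[P2] = 6.196 (similar calculation)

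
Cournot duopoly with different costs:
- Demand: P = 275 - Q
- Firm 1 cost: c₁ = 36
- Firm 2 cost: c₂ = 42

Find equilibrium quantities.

q₁* = 81.67, q₂* = 75.67

Work:
Reaction: q₁ = (275 - 36 - q₂)/2
Reaction: q₂ = (275 - 42 - q₁)/2
Solve simultaneously:
q₁* = (275 - 2×36 + 42)/3 = 81.67
q₂* = (275 - 2×42 + 36)/3 = 75.67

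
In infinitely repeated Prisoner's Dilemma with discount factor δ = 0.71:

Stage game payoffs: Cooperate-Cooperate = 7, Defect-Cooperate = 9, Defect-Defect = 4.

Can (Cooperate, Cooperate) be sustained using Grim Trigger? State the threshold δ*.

δ* = 0.4; since δ = 0.71 ≥ 0.4, cooperation can be sustained

Work:
For Grim Trigger:
Cooperate forever: 7/(1-δ)
Defect then punished: 9 + 4·δ/(1-δ)
Need: 7/(1-δ) ≥ 9 + 4·δ/(1-δ)
Solving: δ ≥ (T-R)/(T-P) = (9-7)/(9-4) = 0.4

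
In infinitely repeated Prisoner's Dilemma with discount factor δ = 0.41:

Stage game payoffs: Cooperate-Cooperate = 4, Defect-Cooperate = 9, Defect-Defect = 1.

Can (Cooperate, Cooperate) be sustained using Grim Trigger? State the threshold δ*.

δ* = 0.625; since δ = 0.41 < 0.625, cooperation cannot be sustained

Work:
For Grim Trigger:
Cooperate forever: 4/(1-δ)
Defect then punished: 9 + 1·δ/(1-δ)
Need: 4/(1-δ) ≥ 9 + 1·δ/(1-δ)
Solving: δ ≥ (T-R)/(T-P) = (9-4)/(9-1) = 0.625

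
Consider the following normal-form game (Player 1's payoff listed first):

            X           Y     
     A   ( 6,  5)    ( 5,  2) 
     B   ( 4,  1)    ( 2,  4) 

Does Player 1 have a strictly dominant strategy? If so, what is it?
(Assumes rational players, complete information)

Yes, Player 1's strictly dominant strategy is A

Work:
A strategy strictly dominates another if it gives a strictly higher payoff against every opponent action. Compare each pair of P1's strategies column-by-column:
  A vs B: [6 vs 4, 5 vs 2] → A strictly dominates B
  B vs A: [4 vs 6, 2 vs 5] → B does not strictly dominate A (column X: 4 ≤ 6)
A strictly dominates every other strategy → strictly dominant.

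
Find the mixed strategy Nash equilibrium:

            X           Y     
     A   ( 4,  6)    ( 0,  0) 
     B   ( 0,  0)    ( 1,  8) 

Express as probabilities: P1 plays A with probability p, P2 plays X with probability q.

p = 0.5714, q = 0.2

Work:
Find probabilities that make opponent indifferent:
P2 chooses q to make P1 indifferent between A and B
P1 chooses p to make P2 indifferent between X and Y
Mixed NE: P1 plays (A: 0.5714, B: 0.4286), P2 plays (X: 0.2, Y: 0.8)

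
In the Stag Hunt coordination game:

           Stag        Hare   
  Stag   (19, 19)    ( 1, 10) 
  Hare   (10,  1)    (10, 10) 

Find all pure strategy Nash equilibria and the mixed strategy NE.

Pure NE: (Stag, Stag) and (Hare, Hare); Mixed NE: p = 0.5, q = 0.5

Work:
Check pure NE:
(Stag, Stag): (19, 19) - no unilateral deviation beneficial
(Hare, Hare): (10, 10) - no unilateral deviation beneficial
Mixed NE: P1 plays Stag with p = 0.5, P2 plays Stag with q = 0.5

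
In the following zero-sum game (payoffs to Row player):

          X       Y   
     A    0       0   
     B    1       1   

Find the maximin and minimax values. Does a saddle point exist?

Maximin = 1, Minimax = 1, Saddle: True

Work:
Row minimums: [0, 1] → maximin = 1
Column maximums: [1, 1] → minimax = 1
Saddle point exists! Game value = 1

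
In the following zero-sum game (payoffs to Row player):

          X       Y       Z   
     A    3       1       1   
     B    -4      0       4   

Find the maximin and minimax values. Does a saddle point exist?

Maximin = 1, Minimax = 1, Saddle: True

Work:
Row minimums: [1, -4] → maximin = 1
Column maximums: [3, 1, 4] → minimax = 1
Saddle point exists! Game value = 1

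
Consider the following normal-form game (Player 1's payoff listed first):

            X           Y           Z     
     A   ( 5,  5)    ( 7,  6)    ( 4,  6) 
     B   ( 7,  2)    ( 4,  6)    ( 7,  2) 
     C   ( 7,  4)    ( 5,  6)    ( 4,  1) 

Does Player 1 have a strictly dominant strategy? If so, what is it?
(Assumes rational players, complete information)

No strictly dominant strategy exists for Player 1

Work:
A strategy strictly dominates another if it gives a strictly higher payoff against every opponent action. Compare each pair of P1's strategies column-by-column:
  A vs B: [5 vs 7, 7 vs 4, 4 vs 7] → A does not strictly dominate B (column X: 5 ≤ 7)
  A vs C: [5 vs 7, 7 vs 5, 4 vs 4] → A does not strictly dominate C (column X: 5 ≤ 7)
  B vs A: [7 vs 5, 4 vs 7, 7 vs 4] → B does not strictly dominate A (column Y: 4 ≤ 7)
  B vs C: [7 vs 7, 4 vs 5, 7 vs 4] → B does not strictly dominate C (column X: 7 ≤ 7)
  C vs A: [7 vs 5, 5 vs 7, 4 vs 4] → C does not strictly dominate A (column Y: 5 ≤ 7)
  C vs B: [7 vs 7, 5 vs 4, 4 vs 7] → C does not strictly dominate B (column X: 7 ≤ 7)
No single strategy strictly dominates all others → no strictly dominant strategy.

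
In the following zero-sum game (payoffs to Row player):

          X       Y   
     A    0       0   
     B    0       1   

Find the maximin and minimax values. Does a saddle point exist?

Maximin = 0, Minimax = 0, Saddle: True

Work:
Row minimums: [0, 0] → maximin = 0
Column maximums: [0, 1] → minimax = 0
Saddle point exists! Game value = 0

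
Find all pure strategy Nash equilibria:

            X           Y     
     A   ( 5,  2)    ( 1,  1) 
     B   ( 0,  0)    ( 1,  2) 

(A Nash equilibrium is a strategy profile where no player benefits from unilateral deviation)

Nash equilibrium: (A, X), (B, Y)

Work:
Best responses:
  P1 vs X: payoffs [5, 0] → best response A (payoff 5)
  P1 vs Y: payoffs [1, 1] → best response A/B (payoff 1)
  P2 vs A: payoffs [2, 1] → best response X (payoff 2)
  P2 vs B: payoffs [0, 2] → best response Y (payoff 2)
Mutual best responses: (A,X), (B,Y) → Nash equilibria.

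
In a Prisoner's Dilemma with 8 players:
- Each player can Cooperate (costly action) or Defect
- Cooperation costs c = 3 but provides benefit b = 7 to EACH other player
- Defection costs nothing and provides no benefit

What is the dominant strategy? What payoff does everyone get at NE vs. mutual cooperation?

Dominant: Defect; NE payoff = 0; Coop payoff = 46

Work:
Defect dominates (saves cost c = 3, benefit to others is external)
NE: All defect → everyone gets 0
If all cooperate: each receives (7)×7 - 3 = 46
Social dilemma: 46 > 0 but NE gives 0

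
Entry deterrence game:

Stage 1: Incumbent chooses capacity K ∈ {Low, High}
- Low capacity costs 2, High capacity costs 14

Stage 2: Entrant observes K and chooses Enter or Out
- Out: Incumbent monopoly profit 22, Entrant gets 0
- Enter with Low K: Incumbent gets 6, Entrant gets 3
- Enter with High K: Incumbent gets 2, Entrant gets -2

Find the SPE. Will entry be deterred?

SPE: (High, Enter|Low, Out|High); Entry deterred. Incumbent net profit = 8

Work:
After Low K: Entrant enters (3 > 0)
After High K: Entrant stays out (-2 < 0)
Incumbent: Low → 6−2=4, High → 22−14=8
Incumbent chooses High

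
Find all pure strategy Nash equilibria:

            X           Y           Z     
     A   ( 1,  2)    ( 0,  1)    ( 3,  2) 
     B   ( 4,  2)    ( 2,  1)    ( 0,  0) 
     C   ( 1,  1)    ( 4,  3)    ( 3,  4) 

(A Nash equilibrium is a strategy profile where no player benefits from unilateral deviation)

Nash equilibrium: (A, Z), (B, X), (C, Z)

Work:
Best responses:
  P1 vs X: payoffs [1, 4, 1] → best response B (payoff 4)
  P1 vs Y: payoffs [0, 2, 4] → best response C (payoff 4)
  P1 vs Z: payoffs [3, 0, 3] → best response A/C (payoff 3)
  P2 vs A: payoffs [2, 1, 2] → best response X/Z (payoff 2)
  P2 vs B: payoffs [2, 1, 0] → best response X (payoff 2)
  P2 vs C: payoffs [1, 3, 4] → best response Z (payoff 4)
Mutual best responses: (A,Z), (B,X), (C,Z) → Nash equilibria.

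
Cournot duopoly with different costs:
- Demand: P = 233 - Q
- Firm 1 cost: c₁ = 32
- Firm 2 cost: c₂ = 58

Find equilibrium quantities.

q₁* = 75.67, q₂* = 49.67

Work:
Reaction: q₁ = (233 - 32 - q₂)/2
Reaction: q₂ = (233 - 58 - q₁)/2
Solve simultaneously:
q₁* = (233 - 2×32 + 58)/3 = 75.67
q₂* = (233 - 2×58 + 32)/3 = 49.67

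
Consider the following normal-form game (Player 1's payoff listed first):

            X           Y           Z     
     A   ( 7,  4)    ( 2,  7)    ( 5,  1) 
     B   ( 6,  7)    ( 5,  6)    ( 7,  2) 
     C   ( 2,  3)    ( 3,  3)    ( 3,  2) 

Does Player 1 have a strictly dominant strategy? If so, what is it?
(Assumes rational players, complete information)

No strictly dominant strategy exists for Player 1

Work:
A strategy strictly dominates another if it gives a strictly higher payoff against every opponent action. Compare each pair of P1's strategies column-by-column:
  A vs B: [7 vs 6, 2 vs 5, 5 vs 7] → A does not strictly dominate B (column Y: 2 ≤ 5)
  A vs C: [7 vs 2, 2 vs 3, 5 vs 3] → A does not strictly dominate C (column Y: 2 ≤ 3)
  B vs A: [6 vs 7, 5 vs 2, 7 vs 5] → B does not strictly dominate A (column X: 6 ≤ 7)
  B vs C: [6 vs 2, 5 vs 3, 7 vs 3] → B strictly dominates C
  C vs A: [2 vs 7, 3 vs 2, 3 vs 5] → C does not strictly dominate A (column X: 2 ≤ 7)
  C vs B: [2 vs 6, 3 vs 5, 3 vs 7] → C does not strictly dominate B (column X: 2 ≤ 6)
No single strategy strictly dominates all others → no strictly dominant strategy.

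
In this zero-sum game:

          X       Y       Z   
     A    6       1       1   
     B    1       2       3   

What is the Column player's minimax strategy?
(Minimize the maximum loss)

Column should play Y, value = 2

Work:
Column player minimizes Row's maximum payoff:
Column X: max payoff to Row = 6
Column Y: max payoff to Row = 2
Column Z: max payoff to Row = 3
Minimum is 2, achieved by column Y.
Minimax strategy: Y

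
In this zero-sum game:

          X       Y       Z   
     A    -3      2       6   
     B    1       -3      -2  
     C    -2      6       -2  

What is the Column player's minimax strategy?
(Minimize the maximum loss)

Column should play X, value = 1

Work:
Column player minimizes Row's maximum payoff:
Column X: max payoff to Row = 1
Column Y: max payoff to Row = 6
Column Z: max payoff to Row = 6
Minimum is 1, achieved by column X.
Minimax strategy: X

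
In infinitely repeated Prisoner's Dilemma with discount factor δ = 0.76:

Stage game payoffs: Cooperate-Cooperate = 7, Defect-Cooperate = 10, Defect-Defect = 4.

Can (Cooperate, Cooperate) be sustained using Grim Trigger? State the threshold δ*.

δ* = 0.5; since δ = 0.76 ≥ 0.5, cooperation can be sustained

Work:
For Grim Trigger:
Cooperate forever: 7/(1-δ)
Defect then punished: 10 + 4·δ/(1-δ)
Need: 7/(1-δ) ≥ 10 + 4·δ/(1-δ)
Solving: δ ≥ (T-R)/(T-P) = (10-7)/(10-4) = 0.5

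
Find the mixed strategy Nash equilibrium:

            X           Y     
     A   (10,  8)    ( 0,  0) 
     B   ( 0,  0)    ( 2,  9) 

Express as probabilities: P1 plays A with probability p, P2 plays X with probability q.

p = 0.5294, q = 0.1667

Work:
Find probabilities that make opponent indifferent:
P2 chooses q to make P1 indifferent between A and B
P1 chooses p to make P2 indifferent between X and Y
Mixed NE: P1 plays (A: 0.5294, B: 0.4706), P2 plays (X: 0.1667, Y: 0.8333)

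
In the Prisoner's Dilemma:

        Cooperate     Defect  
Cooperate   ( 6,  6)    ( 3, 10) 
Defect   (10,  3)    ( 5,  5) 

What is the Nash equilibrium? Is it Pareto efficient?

(Defect, Defect) is NE; not Pareto efficient

Work:
Defect dominates Cooperate for both players:
If P2 cooperates: Defect (10) > Cooperate (6)
If P2 defects: Defect (5) > Cooperate (3)
NE: (Defect, Defect) with payoff (5, 5)
But (Cooperate, Cooperate) = (6, 6) Pareto dominates (5, 5)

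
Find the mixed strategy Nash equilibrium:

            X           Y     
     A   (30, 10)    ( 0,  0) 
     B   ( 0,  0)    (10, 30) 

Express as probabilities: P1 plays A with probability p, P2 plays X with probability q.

p = 0.75, q = 0.25

Work:
Find probabilities that make opponent indifferent:
P2 chooses q to make P1 indifferent between A and B
P1 chooses p to make P2 indifferent between X and Y
Mixed NE: P1 plays (A: 0.75, B: 0.25), P2 plays (X: 0.25, Y: 0.75)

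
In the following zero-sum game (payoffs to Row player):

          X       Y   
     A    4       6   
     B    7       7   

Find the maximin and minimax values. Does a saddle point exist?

Maximin = 7, Minimax = 7, Saddle: True

Work:
Row minimums: [4, 7] → maximin = 7
Column maximums: [7, 7] → minimax = 7
Saddle point exists! Game value = 7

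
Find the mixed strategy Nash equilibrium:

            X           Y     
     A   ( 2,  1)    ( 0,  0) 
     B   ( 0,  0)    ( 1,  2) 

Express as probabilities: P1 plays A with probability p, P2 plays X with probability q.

p = 0.6667, q = 0.3333

Work:
Find probabilities that make opponent indifferent:
P2 chooses q to make P1 indifferent between A and B
P1 chooses p to make P2 indifferent between X and Y
Mixed NE: P1 plays (A: 0.6667, B: 0.3333), P2 plays (X: 0.3333, Y: 0.6667)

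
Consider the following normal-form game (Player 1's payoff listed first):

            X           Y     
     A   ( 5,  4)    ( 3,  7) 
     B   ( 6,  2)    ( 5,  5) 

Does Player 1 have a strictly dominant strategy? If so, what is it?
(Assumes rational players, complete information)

Yes, Player 1's strictly dominant strategy is B

Work:
A strategy strictly dominates another if it gives a strictly higher payoff against every opponent action. Compare each pair of P1's strategies column-by-column:
  A vs B: [5 vs 6, 3 vs 5] → A does not strictly dominate B (column X: 5 ≤ 6)
  B vs A: [6 vs 5, 5 vs 3] → B strictly dominates A
B strictly dominates every other strategy → strictly dominant.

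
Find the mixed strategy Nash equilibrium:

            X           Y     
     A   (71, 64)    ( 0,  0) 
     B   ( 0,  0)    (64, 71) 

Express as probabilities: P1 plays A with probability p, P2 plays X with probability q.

p = 0.5259, q = 0.4741

Work:
Find probabilities that make opponent indifferent:
P2 chooses q to make P1 indifferent between A and B
P1 chooses p to make P2 indifferent between X and Y
Mixed NE: P1 plays (A: 0.5259, B: 0.4741), P2 plays (X: 0.4741, Y: 0.5259)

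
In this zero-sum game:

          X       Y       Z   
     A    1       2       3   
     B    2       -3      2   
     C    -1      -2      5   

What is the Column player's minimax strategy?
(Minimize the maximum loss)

Column should play X or Y (all achieve the minimum), value = 2

Work:
Column player minimizes Row's maximum payoff:
Column X: max payoff to Row = 2
Column Y: max payoff to Row = 2
Column Z: max payoff to Row = 5
Minimum is 2, achieved by columns X, Y (tied).
Each of X or Y is a minimax strategy.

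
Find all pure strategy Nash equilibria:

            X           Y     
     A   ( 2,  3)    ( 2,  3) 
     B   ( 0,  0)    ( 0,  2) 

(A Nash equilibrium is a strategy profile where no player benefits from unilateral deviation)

Nash equilibrium: (A, X), (A, Y)

Work:
Best responses:
  P1 vs X: payoffs [2, 0] → best response A (payoff 2)
  P1 vs Y: payoffs [2, 0] → best response A (payoff 2)
  P2 vs A: payoffs [3, 3] → best response X/Y (payoff 3)
  P2 vs B: payoffs [0, 2] → best response Y (payoff 2)
Mutual best responses: (A,X), (A,Y) → Nash equilibria.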